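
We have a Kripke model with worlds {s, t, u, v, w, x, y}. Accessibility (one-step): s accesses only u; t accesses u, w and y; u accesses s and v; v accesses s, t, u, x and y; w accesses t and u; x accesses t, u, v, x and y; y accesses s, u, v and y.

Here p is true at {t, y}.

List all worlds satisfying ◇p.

s: successors {u}; p there: u:F. ✗
t: successors {u, w, y}; p there: u:F, w:F, y:T. ✓
u: successors {s, v}; p there: s:F, v:F. ✗
v: successors {s, t, u, x, y}; p there: s:F, t:T, u:F, x:F, y:T. ✓
w: successors {t, u}; p there: t:T, u:F. ✓
x: successors {t, u, v, x, y}; p there: t:T, u:F, v:F, x:F, y:T. ✓
y: successors {s, u, v, y}; p there: s:F, u:F, v:F, y:T. ✓

{t, v, w, x, y}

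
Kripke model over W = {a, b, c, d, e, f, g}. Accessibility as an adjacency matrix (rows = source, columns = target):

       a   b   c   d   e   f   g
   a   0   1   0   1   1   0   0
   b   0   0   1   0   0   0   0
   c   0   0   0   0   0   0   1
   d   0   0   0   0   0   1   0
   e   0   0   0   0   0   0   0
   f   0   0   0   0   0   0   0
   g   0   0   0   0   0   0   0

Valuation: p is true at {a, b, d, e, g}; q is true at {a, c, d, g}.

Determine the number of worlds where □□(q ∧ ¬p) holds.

5

a: successors {b, d, e}; □(q ∧ ¬p) there: b:T, d:F, e:T. ✗
b: successors {c}; □(q ∧ ¬p) there: c:F. ✗
c: successors {g}; □(q ∧ ¬p) there: g:T. ✓
d: successors {f}; □(q ∧ ¬p) there: f:T. ✓
e: no successors, so □□(q ∧ ¬p) holds vacuously. ✓
f: no successors, so □□(q ∧ ¬p) holds vacuously. ✓
g: no successors, so □□(q ∧ ¬p) holds vacuously. ✓
Satisfying worlds: {c, d, e, f, g}.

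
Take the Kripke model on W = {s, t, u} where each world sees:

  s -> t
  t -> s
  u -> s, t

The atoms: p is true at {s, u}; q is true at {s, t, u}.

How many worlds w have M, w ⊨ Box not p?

s: successors {t}; not p there: t:T. ✓
t: successors {s}; not p there: s:F. ✗
u: successors {s, t}; not p there: s:F, t:T. ✗
Satisfying worlds: {s}.

1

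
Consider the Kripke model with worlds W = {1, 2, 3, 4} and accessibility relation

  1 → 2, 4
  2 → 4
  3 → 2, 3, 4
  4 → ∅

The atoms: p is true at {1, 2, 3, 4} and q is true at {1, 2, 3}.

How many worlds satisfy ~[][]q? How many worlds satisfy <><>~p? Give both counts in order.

2 and 0

For ~[][]q:
1: [][]q is F. ✓
2: [][]q is T. ✗
3: [][]q is F. ✓
4: [][]q is T. ✗
— 2 worlds.
For <><>~p:
1: successors {2, 4}; <>~p there: 2:F, 4:F. ✗
2: successors {4}; <>~p there: 4:F. ✗
3: successors {2, 3, 4}; <>~p there: 2:F, 3:F, 4:F. ✗
4: no successors, so <><>~p fails. ✗
— 0 worlds.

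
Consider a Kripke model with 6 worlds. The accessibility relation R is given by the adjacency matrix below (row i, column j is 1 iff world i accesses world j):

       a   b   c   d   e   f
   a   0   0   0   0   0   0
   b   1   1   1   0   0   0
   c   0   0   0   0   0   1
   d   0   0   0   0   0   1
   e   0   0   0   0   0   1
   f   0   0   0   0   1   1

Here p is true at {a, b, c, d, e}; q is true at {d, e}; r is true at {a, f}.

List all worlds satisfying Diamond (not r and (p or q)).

{b, f}

a: no successors, so Diamond (not r and (p or q)) fails. ✗
b: successors {a, b, c}; not r and (p or q) there: a:F, b:T, c:T. ✓
c: successors {f}; not r and (p or q) there: f:F. ✗
d: successors {f}; not r and (p or q) there: f:F. ✗
e: successors {f}; not r and (p or q) there: f:F. ✗
f: successors {e, f}; not r and (p or q) there: e:T, f:F. ✓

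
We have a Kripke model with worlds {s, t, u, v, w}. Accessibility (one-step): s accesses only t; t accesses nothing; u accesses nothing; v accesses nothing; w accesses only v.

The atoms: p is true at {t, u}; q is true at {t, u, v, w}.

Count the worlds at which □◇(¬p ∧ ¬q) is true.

s: successors {t}; ◇(¬p ∧ ¬q) there: t:F. ✗
t: no successors, so □◇(¬p ∧ ¬q) holds vacuously. ✓
u: no successors, so □◇(¬p ∧ ¬q) holds vacuously. ✓
v: no successors, so □◇(¬p ∧ ¬q) holds vacuously. ✓
w: successors {v}; ◇(¬p ∧ ¬q) there: v:F. ✗
Satisfying worlds: {t, u, v}.

3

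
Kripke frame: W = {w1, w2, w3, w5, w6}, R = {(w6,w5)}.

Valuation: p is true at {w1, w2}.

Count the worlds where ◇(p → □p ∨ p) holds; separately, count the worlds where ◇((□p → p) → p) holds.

1 and 1

For ◇(p → □p ∨ p):
w1: no successors, so ◇(p → □p ∨ p) fails. ✗
w2: no successors, so ◇(p → □p ∨ p) fails. ✗
w3: no successors, so ◇(p → □p ∨ p) fails. ✗
w5: no successors, so ◇(p → □p ∨ p) fails. ✗
w6: successors {w5}; p → □p ∨ p there: w5:T. ✓
— 1 world.
For ◇((□p → p) → p):
w1: no successors, so ◇((□p → p) → p) fails. ✗
w2: no successors, so ◇((□p → p) → p) fails. ✗
w3: no successors, so ◇((□p → p) → p) fails. ✗
w5: no successors, so ◇((□p → p) → p) fails. ✗
w6: successors {w5}; (□p → p) → p there: w5:T. ✓
— 1 world.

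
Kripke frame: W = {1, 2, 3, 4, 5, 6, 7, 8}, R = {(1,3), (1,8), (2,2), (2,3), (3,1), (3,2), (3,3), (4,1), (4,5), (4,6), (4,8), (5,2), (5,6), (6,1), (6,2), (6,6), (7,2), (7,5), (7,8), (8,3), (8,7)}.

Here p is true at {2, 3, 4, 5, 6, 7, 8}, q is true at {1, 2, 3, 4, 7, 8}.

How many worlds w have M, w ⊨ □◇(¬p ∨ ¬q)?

1: successors {3, 8}; ◇(¬p ∨ ¬q) there: 3:T, 8:F. ✗
2: successors {2, 3}; ◇(¬p ∨ ¬q) there: 2:F, 3:T. ✗
3: successors {1, 2, 3}; ◇(¬p ∨ ¬q) there: 1:F, 2:F, 3:T. ✗
4: successors {1, 5, 6, 8}; ◇(¬p ∨ ¬q) there: 1:F, 5:T, 6:T, 8:F. ✗
5: successors {2, 6}; ◇(¬p ∨ ¬q) there: 2:F, 6:T. ✗
6: successors {1, 2, 6}; ◇(¬p ∨ ¬q) there: 1:F, 2:F, 6:T. ✗
7: successors {2, 5, 8}; ◇(¬p ∨ ¬q) there: 2:F, 5:T, 8:F. ✗
8: successors {3, 7}; ◇(¬p ∨ ¬q) there: 3:T, 7:T. ✓
Satisfying worlds: {8}.

1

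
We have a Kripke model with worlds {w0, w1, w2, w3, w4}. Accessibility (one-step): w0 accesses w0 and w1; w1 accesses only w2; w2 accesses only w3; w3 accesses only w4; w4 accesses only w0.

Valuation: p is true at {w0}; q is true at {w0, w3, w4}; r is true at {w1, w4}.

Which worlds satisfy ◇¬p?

w0: successors {w0, w1}; ¬p there: w0:F, w1:T. ✓
w1: successors {w2}; ¬p there: w2:T. ✓
w2: successors {w3}; ¬p there: w3:T. ✓
w3: successors {w4}; ¬p there: w4:T. ✓
w4: successors {w0}; ¬p there: w0:F. ✗

{w0, w1, w2, w3}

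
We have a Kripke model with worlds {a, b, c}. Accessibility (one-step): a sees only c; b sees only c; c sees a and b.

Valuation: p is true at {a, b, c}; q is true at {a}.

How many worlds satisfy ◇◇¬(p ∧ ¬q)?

a: successors {c}; ◇¬(p ∧ ¬q) there: c:T. ✓
b: successors {c}; ◇¬(p ∧ ¬q) there: c:T. ✓
c: successors {a, b}; ◇¬(p ∧ ¬q) there: a:F, b:F. ✗
Satisfying worlds: {a, b}.

2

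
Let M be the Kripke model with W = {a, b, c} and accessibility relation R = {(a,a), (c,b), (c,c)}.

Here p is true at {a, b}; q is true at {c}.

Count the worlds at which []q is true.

a: successors {a}; q there: a:F. ✗
b: no successors, so []q holds vacuously. ✓
c: successors {b, c}; q there: b:F, c:T. ✗
Satisfying worlds: {b}.

1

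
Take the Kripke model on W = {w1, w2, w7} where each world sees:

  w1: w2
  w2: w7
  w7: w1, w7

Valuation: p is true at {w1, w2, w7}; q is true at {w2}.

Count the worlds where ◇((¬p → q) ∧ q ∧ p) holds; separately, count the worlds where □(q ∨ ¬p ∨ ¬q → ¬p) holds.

1 and 0

For ◇((¬p → q) ∧ q ∧ p):
w1: successors {w2}; (¬p → q) ∧ q ∧ p there: w2:T. ✓
w2: successors {w7}; (¬p → q) ∧ q ∧ p there: w7:F. ✗
w7: successors {w1, w7}; (¬p → q) ∧ q ∧ p there: w1:F, w7:F. ✗
— 1 world.
For □(q ∨ ¬p ∨ ¬q → ¬p):
w1: successors {w2}; q ∨ ¬p ∨ ¬q → ¬p there: w2:F. ✗
w2: successors {w7}; q ∨ ¬p ∨ ¬q → ¬p there: w7:F. ✗
w7: successors {w1, w7}; q ∨ ¬p ∨ ¬q → ¬p there: w1:F, w7:F. ✗
— 0 worlds.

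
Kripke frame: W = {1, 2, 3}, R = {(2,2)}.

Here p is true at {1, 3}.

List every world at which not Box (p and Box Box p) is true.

1: Box (p and Box Box p) is T. ✗
2: Box (p and Box Box p) is F. ✓
3: Box (p and Box Box p) is T. ✗

{2}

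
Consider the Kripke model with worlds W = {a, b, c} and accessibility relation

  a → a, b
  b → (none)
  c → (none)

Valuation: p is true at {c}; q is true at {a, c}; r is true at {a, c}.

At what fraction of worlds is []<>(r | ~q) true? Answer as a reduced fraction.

2/3

a: successors {a, b}; <>(r | ~q) there: a:T, b:F. ✗
b: no successors, so []<>(r | ~q) holds vacuously. ✓
c: no successors, so []<>(r | ~q) holds vacuously. ✓
That's 2 of 3 worlds, so 2/3.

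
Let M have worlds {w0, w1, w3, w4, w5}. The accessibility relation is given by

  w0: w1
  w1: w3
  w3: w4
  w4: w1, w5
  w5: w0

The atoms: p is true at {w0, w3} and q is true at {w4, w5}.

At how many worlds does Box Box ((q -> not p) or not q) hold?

5

w0: successors {w1}; Box ((q -> not p) or not q) there: w1:T. ✓
w1: successors {w3}; Box ((q -> not p) or not q) there: w3:T. ✓
w3: successors {w4}; Box ((q -> not p) or not q) there: w4:T. ✓
w4: successors {w1, w5}; Box ((q -> not p) or not q) there: w1:T, w5:T. ✓
w5: successors {w0}; Box ((q -> not p) or not q) there: w0:T. ✓
Satisfying worlds: {w0, w1, w3, w4, w5}.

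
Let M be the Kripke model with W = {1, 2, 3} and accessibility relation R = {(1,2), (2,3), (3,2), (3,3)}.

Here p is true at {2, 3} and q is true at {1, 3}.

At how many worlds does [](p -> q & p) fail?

1: successors {2}; p -> q & p there: 2:F. ✗
2: successors {3}; p -> q & p there: 3:T. ✓
3: successors {2, 3}; p -> q & p there: 2:F, 3:T. ✗
Satisfying worlds: {2}.
So [](p -> q & p) fails at the other 2 worlds.

2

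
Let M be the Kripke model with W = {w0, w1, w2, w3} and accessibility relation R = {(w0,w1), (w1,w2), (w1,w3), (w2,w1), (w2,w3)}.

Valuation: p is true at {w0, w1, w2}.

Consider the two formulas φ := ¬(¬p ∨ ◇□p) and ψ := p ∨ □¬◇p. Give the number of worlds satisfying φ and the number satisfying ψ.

For ¬(¬p ∨ ◇□p):
w0: ¬p ∨ ◇□p is F. ✓
w1: ¬p ∨ ◇□p is T. ✗
w2: ¬p ∨ ◇□p is T. ✗
w3: ¬p ∨ ◇□p is T. ✗
— 1 world.
For p ∨ □¬◇p:
w0: p is T, □¬◇p is F. ✓
w1: p is T, □¬◇p is F. ✓
w2: p is T, □¬◇p is F. ✓
w3: p is F, □¬◇p is T. ✓
— 4 worlds.

1 and 4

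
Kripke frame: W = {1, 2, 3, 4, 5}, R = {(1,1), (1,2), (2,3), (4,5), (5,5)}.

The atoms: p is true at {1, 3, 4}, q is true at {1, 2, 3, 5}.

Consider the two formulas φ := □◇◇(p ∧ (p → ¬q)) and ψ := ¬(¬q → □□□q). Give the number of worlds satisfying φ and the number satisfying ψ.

For □◇◇(p ∧ (p → ¬q)):
1: successors {1, 2}; ◇◇(p ∧ (p → ¬q)) there: 1:F, 2:F. ✗
2: successors {3}; ◇◇(p ∧ (p → ¬q)) there: 3:F. ✗
3: no successors, so □◇◇(p ∧ (p → ¬q)) holds vacuously. ✓
4: successors {5}; ◇◇(p ∧ (p → ¬q)) there: 5:F. ✗
5: successors {5}; ◇◇(p ∧ (p → ¬q)) there: 5:F. ✗
— 1 world.
For ¬(¬q → □□□q):
1: ¬q → □□□q is T. ✗
2: ¬q → □□□q is T. ✗
3: ¬q → □□□q is T. ✗
4: ¬q → □□□q is T. ✗
5: ¬q → □□□q is T. ✗
— 0 worlds.

1 and 0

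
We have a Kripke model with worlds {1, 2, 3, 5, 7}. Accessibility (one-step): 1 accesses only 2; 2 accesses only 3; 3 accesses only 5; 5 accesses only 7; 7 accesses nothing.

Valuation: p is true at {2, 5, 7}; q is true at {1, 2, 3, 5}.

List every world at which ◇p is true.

1: successors {2}; p there: 2:T. ✓
2: successors {3}; p there: 3:F. ✗
3: successors {5}; p there: 5:T. ✓
5: successors {7}; p there: 7:T. ✓
7: no successors, so ◇p fails. ✗

{1, 3, 5}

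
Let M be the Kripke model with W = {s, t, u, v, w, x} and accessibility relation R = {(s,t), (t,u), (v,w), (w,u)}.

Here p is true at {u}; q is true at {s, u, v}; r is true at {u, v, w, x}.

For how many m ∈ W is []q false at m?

s: successors {t}; q there: t:F. ✗
t: successors {u}; q there: u:T. ✓
u: no successors, so []q holds vacuously. ✓
v: successors {w}; q there: w:F. ✗
w: successors {u}; q there: u:T. ✓
x: no successors, so []q holds vacuously. ✓
Satisfying worlds: {t, u, w, x}.
So []q fails at the other 2 worlds.

2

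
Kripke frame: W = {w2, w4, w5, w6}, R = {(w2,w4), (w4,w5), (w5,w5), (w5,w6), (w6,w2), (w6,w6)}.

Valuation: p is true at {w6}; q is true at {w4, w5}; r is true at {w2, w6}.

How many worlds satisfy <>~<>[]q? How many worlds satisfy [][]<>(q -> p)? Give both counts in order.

For <>~<>[]q:
w2: successors {w4}; ~<>[]q there: w4:T. ✓
w4: successors {w5}; ~<>[]q there: w5:T. ✓
w5: successors {w5, w6}; ~<>[]q there: w5:T, w6:F. ✓
w6: successors {w2, w6}; ~<>[]q there: w2:F, w6:F. ✗
— 3 worlds.
For [][]<>(q -> p):
w2: successors {w4}; []<>(q -> p) there: w4:T. ✓
w4: successors {w5}; []<>(q -> p) there: w5:T. ✓
w5: successors {w5, w6}; []<>(q -> p) there: w5:T, w6:F. ✗
w6: successors {w2, w6}; []<>(q -> p) there: w2:F, w6:F. ✗
— 2 worlds.

3 and 2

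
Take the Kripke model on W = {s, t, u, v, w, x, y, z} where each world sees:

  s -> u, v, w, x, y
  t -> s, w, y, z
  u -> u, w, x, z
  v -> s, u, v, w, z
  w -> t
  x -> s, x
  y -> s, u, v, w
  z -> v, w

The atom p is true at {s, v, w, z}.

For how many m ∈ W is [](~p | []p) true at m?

1

s: successors {u, v, w, x, y}; ~p | []p there: u:T, v:F, w:F, x:T, y:T. ✗
t: successors {s, w, y, z}; ~p | []p there: s:F, w:F, y:T, z:T. ✗
u: successors {u, w, x, z}; ~p | []p there: u:T, w:F, x:T, z:T. ✗
v: successors {s, u, v, w, z}; ~p | []p there: s:F, u:T, v:F, w:F, z:T. ✗
w: successors {t}; ~p | []p there: t:T. ✓
x: successors {s, x}; ~p | []p there: s:F, x:T. ✗
y: successors {s, u, v, w}; ~p | []p there: s:F, u:T, v:F, w:F. ✗
z: successors {v, w}; ~p | []p there: v:F, w:F. ✗
Satisfying worlds: {w}.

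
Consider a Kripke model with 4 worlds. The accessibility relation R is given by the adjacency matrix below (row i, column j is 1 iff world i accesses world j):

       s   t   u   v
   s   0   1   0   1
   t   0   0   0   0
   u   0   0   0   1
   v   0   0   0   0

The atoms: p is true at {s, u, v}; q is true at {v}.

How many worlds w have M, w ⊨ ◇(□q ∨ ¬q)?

s: successors {t, v}; □q ∨ ¬q there: t:T, v:T. ✓
t: no successors, so ◇(□q ∨ ¬q) fails. ✗
u: successors {v}; □q ∨ ¬q there: v:T. ✓
v: no successors, so ◇(□q ∨ ¬q) fails. ✗
Satisfying worlds: {s, u}.

2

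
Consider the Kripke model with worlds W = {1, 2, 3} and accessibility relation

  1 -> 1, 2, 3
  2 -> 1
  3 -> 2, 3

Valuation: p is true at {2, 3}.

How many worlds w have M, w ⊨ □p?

1

1: successors {1, 2, 3}; p there: 1:F, 2:T, 3:T. ✗
2: successors {1}; p there: 1:F. ✗
3: successors {2, 3}; p there: 2:T, 3:T. ✓
Satisfying worlds: {3}.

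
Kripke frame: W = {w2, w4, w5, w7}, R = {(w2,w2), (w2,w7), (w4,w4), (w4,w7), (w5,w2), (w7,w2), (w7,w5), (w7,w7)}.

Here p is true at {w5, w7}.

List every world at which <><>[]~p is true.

{w2, w4, w7}

w2: successors {w2, w7}; <>[]~p there: w2:F, w7:T. ✓
w4: successors {w4, w7}; <>[]~p there: w4:F, w7:T. ✓
w5: successors {w2}; <>[]~p there: w2:F. ✗
w7: successors {w2, w5, w7}; <>[]~p there: w2:F, w5:F, w7:T. ✓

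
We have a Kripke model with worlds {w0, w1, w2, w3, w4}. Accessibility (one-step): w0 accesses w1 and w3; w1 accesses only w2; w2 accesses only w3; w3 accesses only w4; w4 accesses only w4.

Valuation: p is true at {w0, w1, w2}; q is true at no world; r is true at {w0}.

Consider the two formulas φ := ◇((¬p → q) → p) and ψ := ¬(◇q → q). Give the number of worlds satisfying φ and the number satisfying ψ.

5 and 0

For ◇((¬p → q) → p):
w0: successors {w1, w3}; (¬p → q) → p there: w1:T, w3:T. ✓
w1: successors {w2}; (¬p → q) → p there: w2:T. ✓
w2: successors {w3}; (¬p → q) → p there: w3:T. ✓
w3: successors {w4}; (¬p → q) → p there: w4:T. ✓
w4: successors {w4}; (¬p → q) → p there: w4:T. ✓
— 5 worlds.
For ¬(◇q → q):
w0: ◇q → q is T. ✗
w1: ◇q → q is T. ✗
w2: ◇q → q is T. ✗
w3: ◇q → q is T. ✗
w4: ◇q → q is T. ✗
— 0 worlds.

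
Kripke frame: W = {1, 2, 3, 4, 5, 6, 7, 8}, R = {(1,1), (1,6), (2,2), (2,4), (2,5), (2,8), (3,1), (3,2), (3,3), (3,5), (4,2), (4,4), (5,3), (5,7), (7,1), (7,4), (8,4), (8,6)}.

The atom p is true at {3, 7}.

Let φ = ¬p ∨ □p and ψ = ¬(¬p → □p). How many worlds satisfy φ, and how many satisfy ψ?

For ¬p ∨ □p:
1: ¬p is T, □p is F. ✓
2: ¬p is T, □p is F. ✓
3: ¬p is F, □p is F. ✗
4: ¬p is T, □p is F. ✓
5: ¬p is T, □p is T. ✓
6: ¬p is T, □p is T. ✓
7: ¬p is F, □p is F. ✗
8: ¬p is T, □p is F. ✓
— 6 worlds.
For ¬(¬p → □p):
1: ¬p → □p is F. ✓
2: ¬p → □p is F. ✓
3: ¬p → □p is T. ✗
4: ¬p → □p is F. ✓
5: ¬p → □p is T. ✗
6: ¬p → □p is T. ✗
7: ¬p → □p is T. ✗
8: ¬p → □p is F. ✓
— 4 worlds.

6 and 4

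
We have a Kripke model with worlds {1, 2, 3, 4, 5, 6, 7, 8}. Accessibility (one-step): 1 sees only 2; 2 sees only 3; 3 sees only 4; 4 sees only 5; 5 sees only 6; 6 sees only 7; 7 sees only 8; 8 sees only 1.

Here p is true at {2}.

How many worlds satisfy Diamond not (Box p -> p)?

1

1: successors {2}; not (Box p -> p) there: 2:F. ✗
2: successors {3}; not (Box p -> p) there: 3:F. ✗
3: successors {4}; not (Box p -> p) there: 4:F. ✗
4: successors {5}; not (Box p -> p) there: 5:F. ✗
5: successors {6}; not (Box p -> p) there: 6:F. ✗
6: successors {7}; not (Box p -> p) there: 7:F. ✗
7: successors {8}; not (Box p -> p) there: 8:F. ✗
8: successors {1}; not (Box p -> p) there: 1:T. ✓
Satisfying worlds: {8}.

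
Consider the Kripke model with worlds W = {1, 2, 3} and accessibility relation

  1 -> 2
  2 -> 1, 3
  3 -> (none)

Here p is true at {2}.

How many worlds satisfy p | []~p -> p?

1: p | []~p is F, p is F. ✓
2: p | []~p is T, p is T. ✓
3: p | []~p is T, p is F. ✗
Satisfying worlds: {1, 2}.

2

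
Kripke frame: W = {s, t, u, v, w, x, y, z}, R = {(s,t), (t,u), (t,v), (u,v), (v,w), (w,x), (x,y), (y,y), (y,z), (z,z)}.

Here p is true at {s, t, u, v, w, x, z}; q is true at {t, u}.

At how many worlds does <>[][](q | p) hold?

5

s: successors {t}; [][](q | p) there: t:T. ✓
t: successors {u, v}; [][](q | p) there: u:T, v:T. ✓
u: successors {v}; [][](q | p) there: v:T. ✓
v: successors {w}; [][](q | p) there: w:F. ✗
w: successors {x}; [][](q | p) there: x:F. ✗
x: successors {y}; [][](q | p) there: y:F. ✗
y: successors {y, z}; [][](q | p) there: y:F, z:T. ✓
z: successors {z}; [][](q | p) there: z:T. ✓
Satisfying worlds: {s, t, u, y, z}.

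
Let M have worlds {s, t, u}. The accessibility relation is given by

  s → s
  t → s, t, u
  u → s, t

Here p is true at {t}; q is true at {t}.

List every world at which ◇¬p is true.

{s, t, u}

s: successors {s}; ¬p there: s:T. ✓
t: successors {s, t, u}; ¬p there: s:T, t:F, u:T. ✓
u: successors {s, t}; ¬p there: s:T, t:F. ✓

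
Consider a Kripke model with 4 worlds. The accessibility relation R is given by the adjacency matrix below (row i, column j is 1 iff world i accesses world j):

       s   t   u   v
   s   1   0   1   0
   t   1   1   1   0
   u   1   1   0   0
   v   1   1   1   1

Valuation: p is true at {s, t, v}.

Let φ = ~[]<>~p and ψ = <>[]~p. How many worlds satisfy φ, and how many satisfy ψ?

3 and 0

For ~[]<>~p:
s: []<>~p is F. ✓
t: []<>~p is F. ✓
u: []<>~p is T. ✗
v: []<>~p is F. ✓
— 3 worlds.
For <>[]~p:
s: successors {s, u}; []~p there: s:F, u:F. ✗
t: successors {s, t, u}; []~p there: s:F, t:F, u:F. ✗
u: successors {s, t}; []~p there: s:F, t:F. ✗
v: successors {s, t, u, v}; []~p there: s:F, t:F, u:F, v:F. ✗
— 0 worlds.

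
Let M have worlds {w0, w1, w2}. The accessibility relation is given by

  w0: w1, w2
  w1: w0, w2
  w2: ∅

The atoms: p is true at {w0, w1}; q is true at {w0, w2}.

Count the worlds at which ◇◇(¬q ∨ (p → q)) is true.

w0: successors {w1, w2}; ◇(¬q ∨ (p → q)) there: w1:T, w2:F. ✓
w1: successors {w0, w2}; ◇(¬q ∨ (p → q)) there: w0:T, w2:F. ✓
w2: no successors, so ◇◇(¬q ∨ (p → q)) fails. ✗
Satisfying worlds: {w0, w1}.

2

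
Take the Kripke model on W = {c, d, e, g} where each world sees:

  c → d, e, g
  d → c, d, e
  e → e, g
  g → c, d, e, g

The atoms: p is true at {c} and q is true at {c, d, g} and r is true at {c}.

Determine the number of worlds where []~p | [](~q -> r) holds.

2

c: []~p is T, [](~q -> r) is F. ✓
d: []~p is F, [](~q -> r) is F. ✗
e: []~p is T, [](~q -> r) is F. ✓
g: []~p is F, [](~q -> r) is F. ✗
Satisfying worlds: {c, e}.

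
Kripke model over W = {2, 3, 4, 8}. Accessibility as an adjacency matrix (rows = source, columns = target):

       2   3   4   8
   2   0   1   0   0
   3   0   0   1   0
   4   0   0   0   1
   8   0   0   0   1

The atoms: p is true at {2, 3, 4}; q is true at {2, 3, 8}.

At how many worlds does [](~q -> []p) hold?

2: successors {3}; ~q -> []p there: 3:T. ✓
3: successors {4}; ~q -> []p there: 4:F. ✗
4: successors {8}; ~q -> []p there: 8:T. ✓
8: successors {8}; ~q -> []p there: 8:T. ✓
Satisfying worlds: {2, 4, 8}.

3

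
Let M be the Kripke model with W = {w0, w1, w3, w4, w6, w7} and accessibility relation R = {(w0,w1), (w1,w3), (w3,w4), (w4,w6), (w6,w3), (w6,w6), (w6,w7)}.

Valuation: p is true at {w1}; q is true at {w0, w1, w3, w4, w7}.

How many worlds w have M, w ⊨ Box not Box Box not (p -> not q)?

5

w0: successors {w1}; not Box Box not (p -> not q) there: w1:T. ✓
w1: successors {w3}; not Box Box not (p -> not q) there: w3:T. ✓
w3: successors {w4}; not Box Box not (p -> not q) there: w4:T. ✓
w4: successors {w6}; not Box Box not (p -> not q) there: w6:T. ✓
w6: successors {w3, w6, w7}; not Box Box not (p -> not q) there: w3:T, w6:T, w7:F. ✗
w7: no successors, so Box not Box Box not (p -> not q) holds vacuously. ✓
Satisfying worlds: {w0, w1, w3, w4, w7}.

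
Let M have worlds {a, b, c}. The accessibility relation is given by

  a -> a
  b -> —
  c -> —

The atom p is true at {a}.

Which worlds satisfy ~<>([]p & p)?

{b, c}

a: <>([]p & p) is T. ✗
b: <>([]p & p) is F. ✓
c: <>([]p & p) is F. ✓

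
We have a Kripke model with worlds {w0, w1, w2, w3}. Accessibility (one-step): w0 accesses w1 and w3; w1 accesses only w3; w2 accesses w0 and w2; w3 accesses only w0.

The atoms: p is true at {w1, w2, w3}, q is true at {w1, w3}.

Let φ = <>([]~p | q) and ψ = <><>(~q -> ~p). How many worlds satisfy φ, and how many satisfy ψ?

2 and 4

For <>([]~p | q):
w0: successors {w1, w3}; []~p | q there: w1:T, w3:T. ✓
w1: successors {w3}; []~p | q there: w3:T. ✓
w2: successors {w0, w2}; []~p | q there: w0:F, w2:F. ✗
w3: successors {w0}; []~p | q there: w0:F. ✗
— 2 worlds.
For <><>(~q -> ~p):
w0: successors {w1, w3}; <>(~q -> ~p) there: w1:T, w3:T. ✓
w1: successors {w3}; <>(~q -> ~p) there: w3:T. ✓
w2: successors {w0, w2}; <>(~q -> ~p) there: w0:T, w2:T. ✓
w3: successors {w0}; <>(~q -> ~p) there: w0:T. ✓
— 4 worlds.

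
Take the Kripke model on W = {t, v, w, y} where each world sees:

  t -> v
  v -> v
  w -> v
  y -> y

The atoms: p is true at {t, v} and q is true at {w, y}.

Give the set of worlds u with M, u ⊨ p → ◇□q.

{w, y}

t: p is T, ◇□q is F. ✗
v: p is T, ◇□q is F. ✗
w: p is F, ◇□q is F. ✓
y: p is F, ◇□q is T. ✓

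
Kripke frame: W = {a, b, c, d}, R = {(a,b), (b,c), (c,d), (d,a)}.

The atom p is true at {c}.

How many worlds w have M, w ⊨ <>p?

1

a: successors {b}; p there: b:F. ✗
b: successors {c}; p there: c:T. ✓
c: successors {d}; p there: d:F. ✗
d: successors {a}; p there: a:F. ✗
Satisfying worlds: {b}.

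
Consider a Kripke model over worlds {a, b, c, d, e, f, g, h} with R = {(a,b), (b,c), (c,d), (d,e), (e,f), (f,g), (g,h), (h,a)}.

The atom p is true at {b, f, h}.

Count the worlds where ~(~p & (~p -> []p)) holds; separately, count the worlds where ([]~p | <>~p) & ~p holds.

5 and 2

For ~(~p & (~p -> []p)):
a: ~p & (~p -> []p) is T. ✗
b: ~p & (~p -> []p) is F. ✓
c: ~p & (~p -> []p) is F. ✓
d: ~p & (~p -> []p) is F. ✓
e: ~p & (~p -> []p) is T. ✗
f: ~p & (~p -> []p) is F. ✓
g: ~p & (~p -> []p) is T. ✗
h: ~p & (~p -> []p) is F. ✓
— 5 worlds.
For ([]~p | <>~p) & ~p:
a: []~p | <>~p is F, ~p is T. ✗
b: []~p | <>~p is T, ~p is F. ✗
c: []~p | <>~p is T, ~p is T. ✓
d: []~p | <>~p is T, ~p is T. ✓
e: []~p | <>~p is F, ~p is T. ✗
f: []~p | <>~p is T, ~p is F. ✗
g: []~p | <>~p is F, ~p is T. ✗
h: []~p | <>~p is T, ~p is F. ✗
— 2 worlds.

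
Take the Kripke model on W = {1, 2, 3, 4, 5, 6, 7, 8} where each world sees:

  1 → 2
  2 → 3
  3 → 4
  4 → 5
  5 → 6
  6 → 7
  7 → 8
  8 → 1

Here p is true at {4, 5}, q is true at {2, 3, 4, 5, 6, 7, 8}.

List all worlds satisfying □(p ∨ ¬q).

1: successors {2}; p ∨ ¬q there: 2:F. ✗
2: successors {3}; p ∨ ¬q there: 3:F. ✗
3: successors {4}; p ∨ ¬q there: 4:T. ✓
4: successors {5}; p ∨ ¬q there: 5:T. ✓
5: successors {6}; p ∨ ¬q there: 6:F. ✗
6: successors {7}; p ∨ ¬q there: 7:F. ✗
7: successors {8}; p ∨ ¬q there: 8:F. ✗
8: successors {1}; p ∨ ¬q there: 1:T. ✓

{3, 4, 8}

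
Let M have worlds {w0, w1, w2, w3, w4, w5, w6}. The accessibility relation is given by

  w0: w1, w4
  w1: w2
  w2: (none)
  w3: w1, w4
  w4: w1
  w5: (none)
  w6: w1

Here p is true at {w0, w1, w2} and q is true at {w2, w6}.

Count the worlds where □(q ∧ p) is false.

w0: successors {w1, w4}; q ∧ p there: w1:F, w4:F. ✗
w1: successors {w2}; q ∧ p there: w2:T. ✓
w2: no successors, so □(q ∧ p) holds vacuously. ✓
w3: successors {w1, w4}; q ∧ p there: w1:F, w4:F. ✗
w4: successors {w1}; q ∧ p there: w1:F. ✗
w5: no successors, so □(q ∧ p) holds vacuously. ✓
w6: successors {w1}; q ∧ p there: w1:F. ✗
Satisfying worlds: {w1, w2, w5}.
So □(q ∧ p) fails at the other 4 worlds.

4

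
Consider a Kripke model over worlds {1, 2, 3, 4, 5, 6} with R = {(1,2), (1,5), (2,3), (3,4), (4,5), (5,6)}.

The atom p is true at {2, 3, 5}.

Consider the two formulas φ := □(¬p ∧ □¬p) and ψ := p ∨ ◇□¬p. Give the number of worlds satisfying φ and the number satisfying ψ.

For □(¬p ∧ □¬p):
1: successors {2, 5}; ¬p ∧ □¬p there: 2:F, 5:F. ✗
2: successors {3}; ¬p ∧ □¬p there: 3:F. ✗
3: successors {4}; ¬p ∧ □¬p there: 4:F. ✗
4: successors {5}; ¬p ∧ □¬p there: 5:F. ✗
5: successors {6}; ¬p ∧ □¬p there: 6:T. ✓
6: no successors, so □(¬p ∧ □¬p) holds vacuously. ✓
— 2 worlds.
For p ∨ ◇□¬p:
1: p is F, ◇□¬p is T. ✓
2: p is T, ◇□¬p is T. ✓
3: p is T, ◇□¬p is F. ✓
4: p is F, ◇□¬p is T. ✓
5: p is T, ◇□¬p is T. ✓
6: p is F, ◇□¬p is F. ✗
— 5 worlds.

2 and 5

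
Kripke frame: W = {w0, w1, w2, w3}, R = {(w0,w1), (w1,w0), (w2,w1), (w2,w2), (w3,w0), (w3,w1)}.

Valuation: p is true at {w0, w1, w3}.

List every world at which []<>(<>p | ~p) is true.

{w0, w1, w2, w3}

w0: successors {w1}; <>(<>p | ~p) there: w1:T. ✓
w1: successors {w0}; <>(<>p | ~p) there: w0:T. ✓
w2: successors {w1, w2}; <>(<>p | ~p) there: w1:T, w2:T. ✓
w3: successors {w0, w1}; <>(<>p | ~p) there: w0:T, w1:T. ✓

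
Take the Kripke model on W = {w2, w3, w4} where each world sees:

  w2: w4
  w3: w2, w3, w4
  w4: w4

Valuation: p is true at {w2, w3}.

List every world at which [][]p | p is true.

w2: [][]p is F, p is T. ✓
w3: [][]p is F, p is T. ✓
w4: [][]p is F, p is F. ✗

{w2, w3}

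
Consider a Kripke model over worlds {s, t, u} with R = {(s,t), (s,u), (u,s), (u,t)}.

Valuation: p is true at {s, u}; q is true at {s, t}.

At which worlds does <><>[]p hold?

{s, u}

s: successors {t, u}; <>[]p there: t:F, u:T. ✓
t: no successors, so <><>[]p fails. ✗
u: successors {s, t}; <>[]p there: s:T, t:F. ✓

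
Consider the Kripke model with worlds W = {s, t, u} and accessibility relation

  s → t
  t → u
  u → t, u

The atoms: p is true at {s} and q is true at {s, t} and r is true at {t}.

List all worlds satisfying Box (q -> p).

s: successors {t}; q -> p there: t:F. ✗
t: successors {u}; q -> p there: u:T. ✓
u: successors {t, u}; q -> p there: t:F, u:T. ✗

{t}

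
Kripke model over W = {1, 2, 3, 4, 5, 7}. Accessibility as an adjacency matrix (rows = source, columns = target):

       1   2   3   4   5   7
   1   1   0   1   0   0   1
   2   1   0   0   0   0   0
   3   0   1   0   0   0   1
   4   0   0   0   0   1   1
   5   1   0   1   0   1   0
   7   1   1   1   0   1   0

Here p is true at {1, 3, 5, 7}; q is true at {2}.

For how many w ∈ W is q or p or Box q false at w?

1

1: q or p is T, Box q is F. ✓
2: q or p is T, Box q is F. ✓
3: q or p is T, Box q is F. ✓
4: q or p is F, Box q is F. ✗
5: q or p is T, Box q is F. ✓
7: q or p is T, Box q is F. ✓
Satisfying worlds: {1, 2, 3, 5, 7}.
So q or p or Box q fails at the other 1 world.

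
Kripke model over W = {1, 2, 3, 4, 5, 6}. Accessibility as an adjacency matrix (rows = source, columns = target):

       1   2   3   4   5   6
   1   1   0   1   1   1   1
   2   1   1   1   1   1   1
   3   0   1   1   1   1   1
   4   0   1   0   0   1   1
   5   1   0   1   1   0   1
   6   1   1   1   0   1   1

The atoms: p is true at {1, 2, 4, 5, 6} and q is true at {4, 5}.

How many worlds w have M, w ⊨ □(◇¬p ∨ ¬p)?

2

1: successors {1, 3, 4, 5, 6}; ◇¬p ∨ ¬p there: 1:T, 3:T, 4:F, 5:T, 6:T. ✗
2: successors {1, 2, 3, 4, 5, 6}; ◇¬p ∨ ¬p there: 1:T, 2:T, 3:T, 4:F, 5:T, 6:T. ✗
3: successors {2, 3, 4, 5, 6}; ◇¬p ∨ ¬p there: 2:T, 3:T, 4:F, 5:T, 6:T. ✗
4: successors {2, 5, 6}; ◇¬p ∨ ¬p there: 2:T, 5:T, 6:T. ✓
5: successors {1, 3, 4, 6}; ◇¬p ∨ ¬p there: 1:T, 3:T, 4:F, 6:T. ✗
6: successors {1, 2, 3, 5, 6}; ◇¬p ∨ ¬p there: 1:T, 2:T, 3:T, 5:T, 6:T. ✓
Satisfying worlds: {4, 6}.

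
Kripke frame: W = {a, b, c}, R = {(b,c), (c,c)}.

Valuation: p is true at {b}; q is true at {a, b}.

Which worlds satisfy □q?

a: no successors, so □q holds vacuously. ✓
b: successors {c}; q there: c:F. ✗
c: successors {c}; q there: c:F. ✗

{a}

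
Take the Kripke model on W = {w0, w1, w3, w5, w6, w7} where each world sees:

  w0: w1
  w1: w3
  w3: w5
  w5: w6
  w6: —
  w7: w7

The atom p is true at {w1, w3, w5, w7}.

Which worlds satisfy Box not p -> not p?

{w0, w1, w3, w6, w7}

w0: Box not p is F, not p is T. ✓
w1: Box not p is F, not p is F. ✓
w3: Box not p is F, not p is F. ✓
w5: Box not p is T, not p is F. ✗
w6: Box not p is T, not p is T. ✓
w7: Box not p is F, not p is F. ✓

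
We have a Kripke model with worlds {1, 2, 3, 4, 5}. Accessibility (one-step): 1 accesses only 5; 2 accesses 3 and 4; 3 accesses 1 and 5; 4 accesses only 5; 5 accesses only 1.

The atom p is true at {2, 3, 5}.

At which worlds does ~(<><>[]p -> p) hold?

{1, 4}

1: <><>[]p -> p is F. ✓
2: <><>[]p -> p is T. ✗
3: <><>[]p -> p is T. ✗
4: <><>[]p -> p is F. ✓
5: <><>[]p -> p is T. ✗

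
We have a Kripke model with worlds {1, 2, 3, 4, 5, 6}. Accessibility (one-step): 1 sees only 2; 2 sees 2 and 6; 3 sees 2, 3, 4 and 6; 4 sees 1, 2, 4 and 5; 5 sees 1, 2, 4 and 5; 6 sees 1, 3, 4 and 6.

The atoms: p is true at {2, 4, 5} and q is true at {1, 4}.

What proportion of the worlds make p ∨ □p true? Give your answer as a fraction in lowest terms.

2/3

1: p is F, □p is T. ✓
2: p is T, □p is F. ✓
3: p is F, □p is F. ✗
4: p is T, □p is F. ✓
5: p is T, □p is F. ✓
6: p is F, □p is F. ✗
That's 4 of 6 worlds, so 4/6 = 2/3.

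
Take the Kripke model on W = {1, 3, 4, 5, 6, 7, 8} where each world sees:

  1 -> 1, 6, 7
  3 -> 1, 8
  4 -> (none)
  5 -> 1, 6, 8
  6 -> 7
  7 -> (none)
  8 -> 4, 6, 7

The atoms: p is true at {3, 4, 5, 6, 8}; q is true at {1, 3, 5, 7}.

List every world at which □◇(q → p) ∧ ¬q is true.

{4}

1: □◇(q → p) is F, ¬q is F. ✗
3: □◇(q → p) is T, ¬q is F. ✗
4: □◇(q → p) is T, ¬q is T. ✓
5: □◇(q → p) is F, ¬q is F. ✗
6: □◇(q → p) is F, ¬q is T. ✗
7: □◇(q → p) is T, ¬q is F. ✗
8: □◇(q → p) is F, ¬q is T. ✗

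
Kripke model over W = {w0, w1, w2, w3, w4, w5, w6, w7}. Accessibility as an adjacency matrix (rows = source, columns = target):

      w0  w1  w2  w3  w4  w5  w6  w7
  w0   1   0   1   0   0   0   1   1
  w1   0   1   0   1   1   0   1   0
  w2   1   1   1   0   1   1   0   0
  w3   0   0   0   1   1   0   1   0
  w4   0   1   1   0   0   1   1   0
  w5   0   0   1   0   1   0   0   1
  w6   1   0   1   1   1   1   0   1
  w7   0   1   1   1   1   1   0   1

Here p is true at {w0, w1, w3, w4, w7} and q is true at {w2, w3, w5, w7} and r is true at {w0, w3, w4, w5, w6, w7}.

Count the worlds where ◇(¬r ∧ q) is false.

w0: successors {w0, w2, w6, w7}; ¬r ∧ q there: w0:F, w2:T, w6:F, w7:F. ✓
w1: successors {w1, w3, w4, w6}; ¬r ∧ q there: w1:F, w3:F, w4:F, w6:F. ✗
w2: successors {w0, w1, w2, w4, w5}; ¬r ∧ q there: w0:F, w1:F, w2:T, w4:F, w5:F. ✓
w3: successors {w3, w4, w6}; ¬r ∧ q there: w3:F, w4:F, w6:F. ✗
w4: successors {w1, w2, w5, w6}; ¬r ∧ q there: w1:F, w2:T, w5:F, w6:F. ✓
w5: successors {w2, w4, w7}; ¬r ∧ q there: w2:T, w4:F, w7:F. ✓
w6: successors {w0, w2, w3, w4, w5, w7}; ¬r ∧ q there: w0:F, w2:T, w3:F, w4:F, w5:F, w7:F. ✓
w7: successors {w1, w2, w3, w4, w5, w7}; ¬r ∧ q there: w1:F, w2:T, w3:F, w4:F, w5:F, w7:F. ✓
Satisfying worlds: {w0, w2, w4, w5, w6, w7}.
So ◇(¬r ∧ q) fails at the other 2 worlds.

2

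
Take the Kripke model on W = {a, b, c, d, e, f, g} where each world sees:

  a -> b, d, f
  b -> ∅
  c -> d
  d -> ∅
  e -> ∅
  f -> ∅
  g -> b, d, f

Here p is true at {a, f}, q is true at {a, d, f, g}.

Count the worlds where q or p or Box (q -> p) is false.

1

a: q or p is T, Box (q -> p) is F. ✓
b: q or p is F, Box (q -> p) is T. ✓
c: q or p is F, Box (q -> p) is F. ✗
d: q or p is T, Box (q -> p) is T. ✓
e: q or p is F, Box (q -> p) is T. ✓
f: q or p is T, Box (q -> p) is T. ✓
g: q or p is T, Box (q -> p) is F. ✓
Satisfying worlds: {a, b, d, e, f, g}.
So q or p or Box (q -> p) fails at the other 1 world.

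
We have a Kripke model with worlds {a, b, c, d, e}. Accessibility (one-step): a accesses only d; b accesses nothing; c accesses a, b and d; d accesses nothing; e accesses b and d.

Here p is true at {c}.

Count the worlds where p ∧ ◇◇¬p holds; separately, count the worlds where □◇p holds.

1 and 2

For p ∧ ◇◇¬p:
a: p is F, ◇◇¬p is F. ✗
b: p is F, ◇◇¬p is F. ✗
c: p is T, ◇◇¬p is T. ✓
d: p is F, ◇◇¬p is F. ✗
e: p is F, ◇◇¬p is F. ✗
— 1 world.
For □◇p:
a: successors {d}; ◇p there: d:F. ✗
b: no successors, so □◇p holds vacuously. ✓
c: successors {a, b, d}; ◇p there: a:F, b:F, d:F. ✗
d: no successors, so □◇p holds vacuously. ✓
e: successors {b, d}; ◇p there: b:F, d:F. ✗
— 2 worlds.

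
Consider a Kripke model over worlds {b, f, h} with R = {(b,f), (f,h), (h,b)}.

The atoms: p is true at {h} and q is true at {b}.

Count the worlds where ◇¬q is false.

b: successors {f}; ¬q there: f:T. ✓
f: successors {h}; ¬q there: h:T. ✓
h: successors {b}; ¬q there: b:F. ✗
Satisfying worlds: {b, f}.
So ◇¬q fails at the other 1 world.

1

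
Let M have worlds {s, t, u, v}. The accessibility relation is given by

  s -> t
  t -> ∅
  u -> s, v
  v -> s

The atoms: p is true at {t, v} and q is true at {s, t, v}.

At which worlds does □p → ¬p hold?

s: □p is T, ¬p is T. ✓
t: □p is T, ¬p is F. ✗
u: □p is F, ¬p is T. ✓
v: □p is F, ¬p is F. ✓

{s, u, v}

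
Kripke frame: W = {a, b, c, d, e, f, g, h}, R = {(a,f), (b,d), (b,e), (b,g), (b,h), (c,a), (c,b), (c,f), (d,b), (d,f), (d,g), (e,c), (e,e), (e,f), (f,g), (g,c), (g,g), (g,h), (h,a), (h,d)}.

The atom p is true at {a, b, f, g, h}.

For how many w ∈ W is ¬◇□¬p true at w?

8

a: ◇□¬p is F. ✓
b: ◇□¬p is F. ✓
c: ◇□¬p is F. ✓
d: ◇□¬p is F. ✓
e: ◇□¬p is F. ✓
f: ◇□¬p is F. ✓
g: ◇□¬p is F. ✓
h: ◇□¬p is F. ✓
Satisfying worlds: {a, b, c, d, e, f, g, h}.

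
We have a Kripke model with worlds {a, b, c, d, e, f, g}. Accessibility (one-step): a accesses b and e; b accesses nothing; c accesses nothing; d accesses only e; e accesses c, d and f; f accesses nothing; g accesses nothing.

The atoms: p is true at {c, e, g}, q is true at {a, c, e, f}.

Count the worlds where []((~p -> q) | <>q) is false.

1

a: successors {b, e}; (~p -> q) | <>q there: b:F, e:T. ✗
b: no successors, so []((~p -> q) | <>q) holds vacuously. ✓
c: no successors, so []((~p -> q) | <>q) holds vacuously. ✓
d: successors {e}; (~p -> q) | <>q there: e:T. ✓
e: successors {c, d, f}; (~p -> q) | <>q there: c:T, d:T, f:T. ✓
f: no successors, so []((~p -> q) | <>q) holds vacuously. ✓
g: no successors, so []((~p -> q) | <>q) holds vacuously. ✓
Satisfying worlds: {b, c, d, e, f, g}.
So []((~p -> q) | <>q) fails at the other 1 world.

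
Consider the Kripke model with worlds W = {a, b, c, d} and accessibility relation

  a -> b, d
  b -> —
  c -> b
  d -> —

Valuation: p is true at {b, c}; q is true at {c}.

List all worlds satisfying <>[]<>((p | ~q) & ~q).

{a, c}

a: successors {b, d}; []<>((p | ~q) & ~q) there: b:T, d:T. ✓
b: no successors, so <>[]<>((p | ~q) & ~q) fails. ✗
c: successors {b}; []<>((p | ~q) & ~q) there: b:T. ✓
d: no successors, so <>[]<>((p | ~q) & ~q) fails. ✗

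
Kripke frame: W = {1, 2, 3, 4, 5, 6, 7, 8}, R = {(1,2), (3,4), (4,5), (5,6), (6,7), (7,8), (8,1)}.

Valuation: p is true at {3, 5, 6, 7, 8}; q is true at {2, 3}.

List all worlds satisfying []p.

{2, 4, 5, 6, 7}

1: successors {2}; p there: 2:F. ✗
2: no successors, so []p holds vacuously. ✓
3: successors {4}; p there: 4:F. ✗
4: successors {5}; p there: 5:T. ✓
5: successors {6}; p there: 6:T. ✓
6: successors {7}; p there: 7:T. ✓
7: successors {8}; p there: 8:T. ✓
8: successors {1}; p there: 1:F. ✗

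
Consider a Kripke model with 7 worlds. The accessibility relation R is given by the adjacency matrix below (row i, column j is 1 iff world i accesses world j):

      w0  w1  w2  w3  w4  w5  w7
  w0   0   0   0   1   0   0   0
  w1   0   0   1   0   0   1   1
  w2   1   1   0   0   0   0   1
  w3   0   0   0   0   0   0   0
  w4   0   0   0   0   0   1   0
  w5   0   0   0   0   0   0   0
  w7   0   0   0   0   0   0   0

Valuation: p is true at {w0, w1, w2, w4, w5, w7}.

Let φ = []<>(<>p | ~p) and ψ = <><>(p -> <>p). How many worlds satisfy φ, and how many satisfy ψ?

For []<>(<>p | ~p):
w0: successors {w3}; <>(<>p | ~p) there: w3:F. ✗
w1: successors {w2, w5, w7}; <>(<>p | ~p) there: w2:T, w5:F, w7:F. ✗
w2: successors {w0, w1, w7}; <>(<>p | ~p) there: w0:T, w1:T, w7:F. ✗
w3: no successors, so []<>(<>p | ~p) holds vacuously. ✓
w4: successors {w5}; <>(<>p | ~p) there: w5:F. ✗
w5: no successors, so []<>(<>p | ~p) holds vacuously. ✓
w7: no successors, so []<>(<>p | ~p) holds vacuously. ✓
— 3 worlds.
For <><>(p -> <>p):
w0: successors {w3}; <>(p -> <>p) there: w3:F. ✗
w1: successors {w2, w5, w7}; <>(p -> <>p) there: w2:T, w5:F, w7:F. ✓
w2: successors {w0, w1, w7}; <>(p -> <>p) there: w0:T, w1:T, w7:F. ✓
w3: no successors, so <><>(p -> <>p) fails. ✗
w4: successors {w5}; <>(p -> <>p) there: w5:F. ✗
w5: no successors, so <><>(p -> <>p) fails. ✗
w7: no successors, so <><>(p -> <>p) fails. ✗
— 2 worlds.

3 and 2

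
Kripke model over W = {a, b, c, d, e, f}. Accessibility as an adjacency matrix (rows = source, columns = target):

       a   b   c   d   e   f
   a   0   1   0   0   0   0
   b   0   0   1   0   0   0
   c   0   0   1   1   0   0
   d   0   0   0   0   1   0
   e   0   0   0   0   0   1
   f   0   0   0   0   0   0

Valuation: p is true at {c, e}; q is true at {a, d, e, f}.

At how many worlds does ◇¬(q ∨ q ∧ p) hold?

a: successors {b}; ¬(q ∨ q ∧ p) there: b:T. ✓
b: successors {c}; ¬(q ∨ q ∧ p) there: c:T. ✓
c: successors {c, d}; ¬(q ∨ q ∧ p) there: c:T, d:F. ✓
d: successors {e}; ¬(q ∨ q ∧ p) there: e:F. ✗
e: successors {f}; ¬(q ∨ q ∧ p) there: f:F. ✗
f: no successors, so ◇¬(q ∨ q ∧ p) fails. ✗
Satisfying worlds: {a, b, c}.

3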